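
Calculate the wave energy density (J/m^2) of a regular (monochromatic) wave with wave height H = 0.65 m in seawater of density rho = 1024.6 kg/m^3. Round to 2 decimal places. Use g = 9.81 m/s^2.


E = (1/8) * rho * g * H^2
E = (1/8) * 1024.6 * 9.81 * 0.65^2
E = 0.125 * 1024.6 * 9.81 * 0.4225
E = 530.84 J/m^2

530.84


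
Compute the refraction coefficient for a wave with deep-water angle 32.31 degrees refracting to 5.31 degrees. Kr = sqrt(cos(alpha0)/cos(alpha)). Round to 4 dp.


Kr = sqrt(cos(alpha0) / cos(alpha))
cos(32.31) = 0.845169
cos(5.31) = 0.995709
Kr = sqrt(0.845169 / 0.995709)
Kr = sqrt(0.848811)
Kr = 0.9213

0.9213


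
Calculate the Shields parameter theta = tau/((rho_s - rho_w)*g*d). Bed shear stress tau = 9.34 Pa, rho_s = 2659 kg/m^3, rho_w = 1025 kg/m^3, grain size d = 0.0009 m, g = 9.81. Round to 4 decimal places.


theta = tau / ((rho_s - rho_w) * g * d)
rho_s - rho_w = 2659 - 1025 = 1634
Denominator = 1634 * 9.81 * 0.0009 = 14.426586
theta = 9.34 / 14.426586
theta = 0.6474

0.6474


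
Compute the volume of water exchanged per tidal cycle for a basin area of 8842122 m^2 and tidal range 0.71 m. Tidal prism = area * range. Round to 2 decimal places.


Tidal prism = Area * Tidal range
P = 8842122 * 0.71
P = 6277906.62 m^3

6277906.62


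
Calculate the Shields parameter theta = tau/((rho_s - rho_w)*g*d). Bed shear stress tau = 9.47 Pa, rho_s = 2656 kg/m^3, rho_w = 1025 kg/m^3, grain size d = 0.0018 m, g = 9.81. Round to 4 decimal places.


theta = tau / ((rho_s - rho_w) * g * d)
rho_s - rho_w = 2656 - 1025 = 1631
Denominator = 1631 * 9.81 * 0.0018 = 28.800198
theta = 9.47 / 28.800198
theta = 0.3288

0.3288


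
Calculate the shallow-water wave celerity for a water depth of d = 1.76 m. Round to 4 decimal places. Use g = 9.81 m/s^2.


Using the shallow-water approximation:
C = sqrt(g * d) = sqrt(9.81 * 1.76)
C = sqrt(17.2656)
C = 4.1552 m/s

4.1552


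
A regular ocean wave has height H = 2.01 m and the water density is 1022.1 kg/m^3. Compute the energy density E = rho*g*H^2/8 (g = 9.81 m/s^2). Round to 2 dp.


E = (1/8) * rho * g * H^2
E = (1/8) * 1022.1 * 9.81 * 2.01^2
E = 0.125 * 1022.1 * 9.81 * 4.0401
E = 5063.66 J/m^2

5063.66


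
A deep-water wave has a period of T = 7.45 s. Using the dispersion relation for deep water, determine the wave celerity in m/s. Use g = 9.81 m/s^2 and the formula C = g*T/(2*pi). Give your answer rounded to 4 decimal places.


We use the deep-water celerity formula:
C = g * T / (2 * pi)
C = 9.81 * 7.45 / (2 * 3.14159...)
C = 73.084500 / 6.283185
C = 11.6318 m/s

11.6318


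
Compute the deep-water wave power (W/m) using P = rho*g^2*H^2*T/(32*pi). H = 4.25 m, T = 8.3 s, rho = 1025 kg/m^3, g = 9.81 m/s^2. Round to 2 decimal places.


P = rho * g^2 * H^2 * T / (32 * pi)
P = 1025 * 9.81^2 * 4.25^2 * 8.3 / (32 * pi)
P = 1025 * 96.2361 * 18.0625 * 8.3 / 100.53096
P = 147101.80 W/m

147101.80


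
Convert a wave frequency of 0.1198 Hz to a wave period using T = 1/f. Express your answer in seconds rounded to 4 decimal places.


T = 1 / f
T = 1 / 0.1198
T = 8.3472 s

8.3472


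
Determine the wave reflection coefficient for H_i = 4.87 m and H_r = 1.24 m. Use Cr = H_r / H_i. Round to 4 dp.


Cr = H_r / H_i
Cr = 1.24 / 4.87
Cr = 0.2546

0.2546


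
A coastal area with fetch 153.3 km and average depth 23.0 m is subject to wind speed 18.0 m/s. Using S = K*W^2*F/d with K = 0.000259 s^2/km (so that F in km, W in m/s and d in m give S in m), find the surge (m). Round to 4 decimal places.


S = K * W^2 * F / d
W^2 = 18.0^2 = 324.00
S = 0.000259 * 324.00 * 153.3 / 23.0
Numerator = 0.000259 * 324.00 * 153.3 = 12.864323
S = 12.864323 / 23.0 = 0.5593 m

0.5593


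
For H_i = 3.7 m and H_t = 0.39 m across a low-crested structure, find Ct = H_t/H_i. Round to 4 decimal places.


Ct = H_t / H_i
Ct = 0.39 / 3.7
Ct = 0.1054

0.1054


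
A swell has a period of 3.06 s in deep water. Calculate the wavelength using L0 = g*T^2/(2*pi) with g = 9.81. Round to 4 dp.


L0 = g * T^2 / (2 * pi)
L0 = 9.81 * 3.06^2 / (2 * pi)
L0 = 9.81 * 9.3636 / 6.28319
L0 = 91.8569 / 6.28319
L0 = 14.6195 m

14.6195


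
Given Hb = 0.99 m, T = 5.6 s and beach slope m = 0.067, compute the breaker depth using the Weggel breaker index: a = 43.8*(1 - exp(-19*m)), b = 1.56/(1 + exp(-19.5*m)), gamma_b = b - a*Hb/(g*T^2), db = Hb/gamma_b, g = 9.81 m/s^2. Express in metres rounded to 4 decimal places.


a = 43.8 * (1 - exp(-19 * m))
exp(-19 * 0.067) = exp(-1.2730) = 0.279990
a = 43.8 * (1 - 0.279990) = 31.536421
b = 1.56 / (1 + exp(-19.5 * m))
exp(-19.5 * 0.067) = exp(-1.3065) = 0.270766
b = 1.56 / (1 + 0.270766) = 1.227606
Hb / (g * T^2) = 0.99 / (9.81 * 5.6^2) = 0.99 / 307.6416 = 0.00321803
gamma_b = b - a * Hb/(g*T^2) = 1.227606 - 31.536421 * 0.00321803 = 1.126121
db = Hb / gamma_b = 0.99 / 1.126121
db = 0.8791 m

0.8791


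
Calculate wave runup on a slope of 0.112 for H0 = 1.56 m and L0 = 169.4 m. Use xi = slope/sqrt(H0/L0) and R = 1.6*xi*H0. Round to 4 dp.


xi = slope / sqrt(H0/L0)
H0/L0 = 1.56/169.4 = 0.009209
sqrt(0.009209) = 0.095963
xi = 0.112 / 0.095963 = 1.167112
R = 1.6 * xi * H0 = 1.6 * 1.167112 * 1.56
R = 2.9131 m

2.9131


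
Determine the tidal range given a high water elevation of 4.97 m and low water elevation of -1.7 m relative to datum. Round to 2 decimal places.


Tidal range = High water - Low water
Tidal range = 4.97 - (-1.7)
Tidal range = 6.67 m

6.67


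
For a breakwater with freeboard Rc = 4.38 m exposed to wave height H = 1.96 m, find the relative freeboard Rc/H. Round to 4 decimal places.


Relative freeboard = Rc / H
= 4.38 / 1.96
= 2.2347

2.2347


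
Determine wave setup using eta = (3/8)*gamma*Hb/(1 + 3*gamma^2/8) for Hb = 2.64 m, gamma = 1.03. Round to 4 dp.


eta = (3/8) * gamma * Hb / (1 + 3*gamma^2/8)
Numerator = (3/8) * 1.03 * 2.64 = 1.019700
Denominator = 1 + 3*1.03^2/8 = 1 + 0.397838 = 1.397838
eta = 1.019700 / 1.397838
eta = 0.7295 m

0.7295


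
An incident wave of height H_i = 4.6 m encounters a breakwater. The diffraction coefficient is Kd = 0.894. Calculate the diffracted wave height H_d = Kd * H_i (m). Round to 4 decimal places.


H_d = Kd * H_i
H_d = 0.894 * 4.6
H_d = 4.1124 m

4.1124


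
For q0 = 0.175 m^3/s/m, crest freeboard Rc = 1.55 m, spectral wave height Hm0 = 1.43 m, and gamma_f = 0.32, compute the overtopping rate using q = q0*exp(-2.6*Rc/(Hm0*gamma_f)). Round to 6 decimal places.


q = q0 * exp(-2.6 * Rc / (Hm0 * gamma_f))
Exponent = -2.6 * 1.55 / (1.43 * 0.32)
= -2.6 * 1.55 / 0.4576
= -8.806818
exp(-8.806818) = 0.000150
q = 0.175 * 0.000150
q = 0.000026 m^3/s/m

0.000026


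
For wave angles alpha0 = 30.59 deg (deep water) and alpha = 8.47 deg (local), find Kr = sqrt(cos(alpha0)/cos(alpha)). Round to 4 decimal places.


Kr = sqrt(cos(alpha0) / cos(alpha))
cos(30.59) = 0.860831
cos(8.47) = 0.989093
Kr = sqrt(0.860831 / 0.989093)
Kr = sqrt(0.870323)
Kr = 0.9329

0.9329


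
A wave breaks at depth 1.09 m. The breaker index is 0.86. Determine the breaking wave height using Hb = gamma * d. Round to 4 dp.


Hb = gamma * d
Hb = 0.86 * 1.09
Hb = 0.9374 m

0.9374


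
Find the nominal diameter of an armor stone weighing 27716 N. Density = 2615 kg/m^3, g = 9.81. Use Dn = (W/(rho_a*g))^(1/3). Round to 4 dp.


V = W / (rho_a * g)
V = 27716 / (2615 * 9.81)
V = 27716 / 25653.15
V = 1.080413 m^3
Dn = V^(1/3) = 1.080413^(1/3)
Dn = 1.0261 m

1.0261


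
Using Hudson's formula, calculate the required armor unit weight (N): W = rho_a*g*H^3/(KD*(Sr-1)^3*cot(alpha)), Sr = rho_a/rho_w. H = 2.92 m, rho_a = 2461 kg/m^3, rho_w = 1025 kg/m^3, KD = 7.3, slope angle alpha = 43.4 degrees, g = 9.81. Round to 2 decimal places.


Sr = rho_a / rho_w = 2461 / 1025 = 2.400976
(Sr - 1) = 1.400976
(Sr - 1)^3 = 2.749741
cot(43.4) = 1 / tan(43.4) = 1 / 0.945653 = 1.057470
Numerator = 2461 * 9.81 * 2.92^3 = 601075.7063
Denominator = 7.3 * 2.749741 * 1.057470 = 21.226715
W = 601075.7063 / 21.226715
W = 28316.94 N

28316.94


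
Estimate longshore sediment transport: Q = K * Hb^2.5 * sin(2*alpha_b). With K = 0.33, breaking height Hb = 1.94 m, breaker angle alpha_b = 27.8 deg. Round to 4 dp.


Q = K * Hb^2.5 * sin(2 * alpha_b)
Hb^2.5 = 1.94^2.5 = 5.242088
sin(2 * 27.8) = sin(55.6) = 0.825113
Q = 0.33 * 5.242088 * 0.825113
Q = 1.4274 m^3/s

1.4274


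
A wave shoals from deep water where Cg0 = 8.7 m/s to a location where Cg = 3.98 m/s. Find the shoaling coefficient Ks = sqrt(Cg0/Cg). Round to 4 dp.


Ks = sqrt(Cg0 / Cg)
Ks = sqrt(8.7 / 3.98)
Ks = sqrt(2.1859)
Ks = 1.4785

1.4785


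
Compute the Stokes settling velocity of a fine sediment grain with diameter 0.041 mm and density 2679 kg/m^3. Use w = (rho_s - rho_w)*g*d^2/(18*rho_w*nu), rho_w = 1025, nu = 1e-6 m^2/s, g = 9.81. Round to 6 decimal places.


w = (rho_s - rho_w) * g * d^2 / (18 * rho_w * nu)
d = 0.041 mm = 0.000041 m
rho_s - rho_w = 2679 - 1025 = 1654
Numerator = 1654 * 9.81 * (0.000041)^2 = 0.000027275469
Denominator = 18 * 1025 * 1e-6 = 0.018450
w = 0.001478 m/s

0.001478


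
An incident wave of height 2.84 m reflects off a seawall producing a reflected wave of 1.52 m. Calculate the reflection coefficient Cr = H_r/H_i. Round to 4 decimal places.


Cr = H_r / H_i
Cr = 1.52 / 2.84
Cr = 0.5352

0.5352


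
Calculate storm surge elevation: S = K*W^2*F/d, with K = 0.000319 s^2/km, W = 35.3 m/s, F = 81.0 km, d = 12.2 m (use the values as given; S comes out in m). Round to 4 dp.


S = K * W^2 * F / d
W^2 = 35.3^2 = 1246.09
S = 0.000319 * 1246.09 * 81.0 / 12.2
Numerator = 0.000319 * 1246.09 * 81.0 = 32.197720
S = 32.197720 / 12.2 = 2.6392 m

2.6392


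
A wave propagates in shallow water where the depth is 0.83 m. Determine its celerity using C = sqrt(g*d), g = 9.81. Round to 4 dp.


Using the shallow-water approximation:
C = sqrt(g * d) = sqrt(9.81 * 0.83)
C = sqrt(8.1423)
C = 2.8535 m/s

2.8535


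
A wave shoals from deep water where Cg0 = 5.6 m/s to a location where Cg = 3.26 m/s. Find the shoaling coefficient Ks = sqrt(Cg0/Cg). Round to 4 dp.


Ks = sqrt(Cg0 / Cg)
Ks = sqrt(5.6 / 3.26)
Ks = sqrt(1.7178)
Ks = 1.3106

1.3106


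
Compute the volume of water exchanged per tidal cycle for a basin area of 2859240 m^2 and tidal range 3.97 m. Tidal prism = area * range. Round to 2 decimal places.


Tidal prism = Area * Tidal range
P = 2859240 * 3.97
P = 11351182.80 m^3

11351182.80


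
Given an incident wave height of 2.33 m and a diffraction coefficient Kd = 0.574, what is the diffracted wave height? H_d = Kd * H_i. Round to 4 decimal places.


H_d = Kd * H_i
H_d = 0.574 * 2.33
H_d = 1.3374 m

1.3374


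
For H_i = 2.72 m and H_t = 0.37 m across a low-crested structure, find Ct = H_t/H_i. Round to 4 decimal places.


Ct = H_t / H_i
Ct = 0.37 / 2.72
Ct = 0.1360

0.1360


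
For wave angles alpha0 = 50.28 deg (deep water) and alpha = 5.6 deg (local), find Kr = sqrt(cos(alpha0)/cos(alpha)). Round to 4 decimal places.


Kr = sqrt(cos(alpha0) / cos(alpha))
cos(50.28) = 0.639036
cos(5.6) = 0.995227
Kr = sqrt(0.639036 / 0.995227)
Kr = sqrt(0.642101)
Kr = 0.8013

0.8013


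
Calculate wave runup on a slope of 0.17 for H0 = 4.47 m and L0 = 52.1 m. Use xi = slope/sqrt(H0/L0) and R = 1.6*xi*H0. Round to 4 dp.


xi = slope / sqrt(H0/L0)
H0/L0 = 4.47/52.1 = 0.085797
sqrt(0.085797) = 0.292910
xi = 0.17 / 0.292910 = 0.580382
R = 1.6 * xi * H0 = 1.6 * 0.580382 * 4.47
R = 4.1509 m

4.1509


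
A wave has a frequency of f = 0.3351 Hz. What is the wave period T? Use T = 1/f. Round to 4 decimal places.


T = 1 / f
T = 1 / 0.3351
T = 2.9842 s

2.9842


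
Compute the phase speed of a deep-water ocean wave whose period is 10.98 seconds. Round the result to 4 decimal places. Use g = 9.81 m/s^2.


We use the deep-water celerity formula:
C = g * T / (2 * pi)
C = 9.81 * 10.98 / (2 * 3.14159...)
C = 107.713800 / 6.283185
C = 17.1432 m/s

17.1432


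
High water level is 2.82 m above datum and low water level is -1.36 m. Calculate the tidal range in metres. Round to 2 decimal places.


Tidal range = High water - Low water
Tidal range = 2.82 - (-1.36)
Tidal range = 4.18 m

4.18


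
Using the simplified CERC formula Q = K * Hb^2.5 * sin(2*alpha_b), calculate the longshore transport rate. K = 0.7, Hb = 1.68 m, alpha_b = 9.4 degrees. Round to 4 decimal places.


Q = K * Hb^2.5 * sin(2 * alpha_b)
Hb^2.5 = 1.68^2.5 = 3.658249
sin(2 * 9.4) = sin(18.8) = 0.322266
Q = 0.7 * 3.658249 * 0.322266
Q = 0.8252 m^3/s

0.8252


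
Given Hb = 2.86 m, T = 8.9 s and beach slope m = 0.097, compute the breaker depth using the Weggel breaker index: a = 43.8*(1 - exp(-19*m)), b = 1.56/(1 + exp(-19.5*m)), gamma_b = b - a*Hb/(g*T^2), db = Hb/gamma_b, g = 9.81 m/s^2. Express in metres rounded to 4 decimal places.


a = 43.8 * (1 - exp(-19 * m))
exp(-19 * 0.097) = exp(-1.8430) = 0.158342
a = 43.8 * (1 - 0.158342) = 36.864634
b = 1.56 / (1 + exp(-19.5 * m))
exp(-19.5 * 0.097) = exp(-1.8915) = 0.150845
b = 1.56 / (1 + 0.150845) = 1.355525
Hb / (g * T^2) = 2.86 / (9.81 * 8.9^2) = 2.86 / 777.0501 = 0.00368059
gamma_b = b - a * Hb/(g*T^2) = 1.355525 - 36.864634 * 0.00368059 = 1.219842
db = Hb / gamma_b = 2.86 / 1.219842
db = 2.3446 m

2.3446


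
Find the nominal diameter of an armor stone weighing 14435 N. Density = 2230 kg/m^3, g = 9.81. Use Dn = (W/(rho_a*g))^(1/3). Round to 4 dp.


V = W / (rho_a * g)
V = 14435 / (2230 * 9.81)
V = 14435 / 21876.30
V = 0.659847 m^3
Dn = V^(1/3) = 0.659847^(1/3)
Dn = 0.8706 m

0.8706


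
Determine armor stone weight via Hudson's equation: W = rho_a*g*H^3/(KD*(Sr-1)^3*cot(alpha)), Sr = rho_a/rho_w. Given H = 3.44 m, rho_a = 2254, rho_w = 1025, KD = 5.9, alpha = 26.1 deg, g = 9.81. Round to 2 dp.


Sr = rho_a / rho_w = 2254 / 1025 = 2.199024
(Sr - 1) = 1.199024
(Sr - 1)^3 = 1.723789
cot(26.1) = 1 / tan(26.1) = 1 / 0.489895 = 2.041254
Numerator = 2254 * 9.81 * 3.44^3 = 900115.5134
Denominator = 5.9 * 1.723789 * 2.041254 = 20.760275
W = 900115.5134 / 20.760275
W = 43357.59 N

43357.59


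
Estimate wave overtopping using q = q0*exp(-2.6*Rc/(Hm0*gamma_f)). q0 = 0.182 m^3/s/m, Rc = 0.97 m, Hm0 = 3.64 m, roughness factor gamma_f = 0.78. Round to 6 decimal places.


q = q0 * exp(-2.6 * Rc / (Hm0 * gamma_f))
Exponent = -2.6 * 0.97 / (3.64 * 0.78)
= -2.6 * 0.97 / 2.8392
= -0.888278
exp(-0.888278) = 0.411363
q = 0.182 * 0.411363
q = 0.074868 m^3/s/m

0.074868


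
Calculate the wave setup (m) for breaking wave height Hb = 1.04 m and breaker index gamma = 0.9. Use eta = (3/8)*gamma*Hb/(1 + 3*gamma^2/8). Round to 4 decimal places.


eta = (3/8) * gamma * Hb / (1 + 3*gamma^2/8)
Numerator = (3/8) * 0.9 * 1.04 = 0.351000
Denominator = 1 + 3*0.9^2/8 = 1 + 0.303750 = 1.303750
eta = 0.351000 / 1.303750
eta = 0.2692 m

0.2692


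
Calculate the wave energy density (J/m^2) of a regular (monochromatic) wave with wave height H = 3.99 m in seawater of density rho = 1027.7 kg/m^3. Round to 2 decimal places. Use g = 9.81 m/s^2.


E = (1/8) * rho * g * H^2
E = (1/8) * 1027.7 * 9.81 * 3.99^2
E = 0.125 * 1027.7 * 9.81 * 15.9201
E = 20062.78 J/m^2

20062.78


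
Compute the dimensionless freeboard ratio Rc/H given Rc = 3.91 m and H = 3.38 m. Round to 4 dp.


Relative freeboard = Rc / H
= 3.91 / 3.38
= 1.1568

1.1568


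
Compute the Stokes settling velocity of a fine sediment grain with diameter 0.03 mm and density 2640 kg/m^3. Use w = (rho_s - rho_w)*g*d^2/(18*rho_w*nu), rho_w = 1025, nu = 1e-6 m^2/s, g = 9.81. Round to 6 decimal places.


w = (rho_s - rho_w) * g * d^2 / (18 * rho_w * nu)
d = 0.03 mm = 0.000030 m
rho_s - rho_w = 2640 - 1025 = 1615
Numerator = 1615 * 9.81 * (0.000030)^2 = 0.000014258835
Denominator = 18 * 1025 * 1e-6 = 0.018450
w = 0.000773 m/s

0.000773


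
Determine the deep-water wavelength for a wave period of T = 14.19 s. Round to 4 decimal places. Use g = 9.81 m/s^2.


L0 = g * T^2 / (2 * pi)
L0 = 9.81 * 14.19^2 / (2 * pi)
L0 = 9.81 * 201.3561 / 6.28319
L0 = 1975.3033 / 6.28319
L0 = 314.3793 m

314.3793


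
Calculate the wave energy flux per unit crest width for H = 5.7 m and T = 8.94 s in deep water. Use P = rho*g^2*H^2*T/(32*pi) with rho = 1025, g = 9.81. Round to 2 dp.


P = rho * g^2 * H^2 * T / (32 * pi)
P = 1025 * 9.81^2 * 5.7^2 * 8.94 / (32 * pi)
P = 1025 * 96.2361 * 32.4900 * 8.94 / 100.53096
P = 285002.89 W/m

285002.89


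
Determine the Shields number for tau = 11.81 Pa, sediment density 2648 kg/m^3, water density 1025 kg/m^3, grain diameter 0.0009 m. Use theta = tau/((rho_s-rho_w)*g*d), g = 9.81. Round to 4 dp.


theta = tau / ((rho_s - rho_w) * g * d)
rho_s - rho_w = 2648 - 1025 = 1623
Denominator = 1623 * 9.81 * 0.0009 = 14.329467
theta = 11.81 / 14.329467
theta = 0.8242

0.8242


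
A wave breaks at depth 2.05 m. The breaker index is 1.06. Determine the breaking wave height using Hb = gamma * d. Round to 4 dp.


Hb = gamma * d
Hb = 1.06 * 2.05
Hb = 2.1730 m

2.1730


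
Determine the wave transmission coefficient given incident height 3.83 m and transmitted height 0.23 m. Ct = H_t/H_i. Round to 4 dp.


Ct = H_t / H_i
Ct = 0.23 / 3.83
Ct = 0.0601

0.0601


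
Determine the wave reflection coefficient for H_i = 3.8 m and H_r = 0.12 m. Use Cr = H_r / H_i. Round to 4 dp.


Cr = H_r / H_i
Cr = 0.12 / 3.8
Cr = 0.0316

0.0316


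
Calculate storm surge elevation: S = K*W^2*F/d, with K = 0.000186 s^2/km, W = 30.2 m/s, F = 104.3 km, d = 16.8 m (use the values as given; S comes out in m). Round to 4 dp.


S = K * W^2 * F / d
W^2 = 30.2^2 = 912.04
S = 0.000186 * 912.04 * 104.3 / 16.8
Numerator = 0.000186 * 912.04 * 104.3 = 17.693394
S = 17.693394 / 16.8 = 1.0532 m

1.0532


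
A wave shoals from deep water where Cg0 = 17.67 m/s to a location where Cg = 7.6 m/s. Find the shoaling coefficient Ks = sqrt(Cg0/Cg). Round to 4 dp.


Ks = sqrt(Cg0 / Cg)
Ks = sqrt(17.67 / 7.6)
Ks = sqrt(2.3250)
Ks = 1.5248

1.5248


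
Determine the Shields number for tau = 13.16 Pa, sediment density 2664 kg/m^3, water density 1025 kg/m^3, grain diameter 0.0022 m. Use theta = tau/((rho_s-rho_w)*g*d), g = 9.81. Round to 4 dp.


theta = tau / ((rho_s - rho_w) * g * d)
rho_s - rho_w = 2664 - 1025 = 1639
Denominator = 1639 * 9.81 * 0.0022 = 35.372898
theta = 13.16 / 35.372898
theta = 0.3720

0.3720


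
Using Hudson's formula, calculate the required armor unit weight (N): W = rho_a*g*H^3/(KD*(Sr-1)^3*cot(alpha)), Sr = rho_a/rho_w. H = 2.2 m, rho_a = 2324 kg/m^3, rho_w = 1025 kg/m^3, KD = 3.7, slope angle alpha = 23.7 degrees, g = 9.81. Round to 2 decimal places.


Sr = rho_a / rho_w = 2324 / 1025 = 2.267317
(Sr - 1) = 1.267317
(Sr - 1)^3 = 2.035429
cot(23.7) = 1 / tan(23.7) = 1 / 0.438969 = 2.278064
Numerator = 2324 * 9.81 * 2.2^3 = 242757.7891
Denominator = 3.7 * 2.035429 * 2.278064 = 17.156292
W = 242757.7891 / 17.156292
W = 14149.78 N

14149.78


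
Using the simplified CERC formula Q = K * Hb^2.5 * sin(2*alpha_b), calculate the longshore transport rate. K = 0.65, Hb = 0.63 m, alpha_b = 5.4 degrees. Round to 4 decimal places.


Q = K * Hb^2.5 * sin(2 * alpha_b)
Hb^2.5 = 0.63^2.5 = 0.315030
sin(2 * 5.4) = sin(10.8) = 0.187381
Q = 0.65 * 0.315030 * 0.187381
Q = 0.0384 m^3/s

0.0384


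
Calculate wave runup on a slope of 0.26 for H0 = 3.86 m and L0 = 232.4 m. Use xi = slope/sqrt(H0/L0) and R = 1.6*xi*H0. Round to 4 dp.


xi = slope / sqrt(H0/L0)
H0/L0 = 3.86/232.4 = 0.016609
sqrt(0.016609) = 0.128877
xi = 0.26 / 0.128877 = 2.017427
R = 1.6 * xi * H0 = 1.6 * 2.017427 * 3.86
R = 12.4596 m

12.4596


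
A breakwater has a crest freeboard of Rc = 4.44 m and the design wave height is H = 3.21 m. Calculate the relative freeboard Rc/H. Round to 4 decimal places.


Relative freeboard = Rc / H
= 4.44 / 3.21
= 1.3832

1.3832


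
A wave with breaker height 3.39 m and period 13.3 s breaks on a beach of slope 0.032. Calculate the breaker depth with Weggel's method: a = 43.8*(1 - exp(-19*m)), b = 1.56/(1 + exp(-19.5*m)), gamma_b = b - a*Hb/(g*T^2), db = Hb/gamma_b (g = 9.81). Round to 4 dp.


a = 43.8 * (1 - exp(-19 * m))
exp(-19 * 0.032) = exp(-0.6080) = 0.544439
a = 43.8 * (1 - 0.544439) = 19.953587
b = 1.56 / (1 + exp(-19.5 * m))
exp(-19.5 * 0.032) = exp(-0.6240) = 0.535797
b = 1.56 / (1 + 0.535797) = 1.015759
Hb / (g * T^2) = 3.39 / (9.81 * 13.3^2) = 3.39 / 1735.2909 = 0.00195356
gamma_b = b - a * Hb/(g*T^2) = 1.015759 - 19.953587 * 0.00195356 = 0.976779
db = Hb / gamma_b = 3.39 / 0.976779
db = 3.4706 m

3.4706


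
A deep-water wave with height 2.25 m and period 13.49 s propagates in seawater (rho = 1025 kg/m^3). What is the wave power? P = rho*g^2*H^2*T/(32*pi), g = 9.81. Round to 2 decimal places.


P = rho * g^2 * H^2 * T / (32 * pi)
P = 1025 * 9.81^2 * 2.25^2 * 13.49 / (32 * pi)
P = 1025 * 96.2361 * 5.0625 * 13.49 / 100.53096
P = 67009.91 W/m

67009.91


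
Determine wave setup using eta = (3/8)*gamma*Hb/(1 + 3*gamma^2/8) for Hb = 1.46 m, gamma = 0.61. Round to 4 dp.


eta = (3/8) * gamma * Hb / (1 + 3*gamma^2/8)
Numerator = (3/8) * 0.61 * 1.46 = 0.333975
Denominator = 1 + 3*0.61^2/8 = 1 + 0.139538 = 1.139538
eta = 0.333975 / 1.139538
eta = 0.2931 m

0.2931


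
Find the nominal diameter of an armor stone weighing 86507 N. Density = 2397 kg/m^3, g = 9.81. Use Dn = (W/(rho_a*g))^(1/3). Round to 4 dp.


V = W / (rho_a * g)
V = 86507 / (2397 * 9.81)
V = 86507 / 23514.57
V = 3.678868 m^3
Dn = V^(1/3) = 3.678868^(1/3)
Dn = 1.5437 m

1.5437


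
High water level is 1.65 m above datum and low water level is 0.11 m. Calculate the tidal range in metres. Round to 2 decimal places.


Tidal range = High water - Low water
Tidal range = 1.65 - (0.11)
Tidal range = 1.54 m

1.54


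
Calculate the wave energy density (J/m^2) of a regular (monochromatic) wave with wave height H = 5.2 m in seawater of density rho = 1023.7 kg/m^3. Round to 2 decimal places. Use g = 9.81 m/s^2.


E = (1/8) * rho * g * H^2
E = (1/8) * 1023.7 * 9.81 * 5.2^2
E = 0.125 * 1023.7 * 9.81 * 27.0400
E = 33943.64 J/m^2

33943.64


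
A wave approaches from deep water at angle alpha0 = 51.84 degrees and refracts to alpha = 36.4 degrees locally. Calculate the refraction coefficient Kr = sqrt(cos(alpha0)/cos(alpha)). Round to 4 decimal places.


Kr = sqrt(cos(alpha0) / cos(alpha))
cos(51.84) = 0.617860
cos(36.4) = 0.804894
Kr = sqrt(0.617860 / 0.804894)
Kr = sqrt(0.767629)
Kr = 0.8761

0.8761


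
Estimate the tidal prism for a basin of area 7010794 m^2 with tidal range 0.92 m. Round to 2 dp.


Tidal prism = Area * Tidal range
P = 7010794 * 0.92
P = 6449930.48 m^3

6449930.48


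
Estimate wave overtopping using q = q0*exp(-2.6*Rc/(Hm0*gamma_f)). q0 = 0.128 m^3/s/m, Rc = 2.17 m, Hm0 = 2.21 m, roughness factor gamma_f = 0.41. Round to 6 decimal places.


q = q0 * exp(-2.6 * Rc / (Hm0 * gamma_f))
Exponent = -2.6 * 2.17 / (2.21 * 0.41)
= -2.6 * 2.17 / 0.9061
= -6.226686
exp(-6.226686) = 0.001976
q = 0.128 * 0.001976
q = 0.000253 m^3/s/m

0.000253


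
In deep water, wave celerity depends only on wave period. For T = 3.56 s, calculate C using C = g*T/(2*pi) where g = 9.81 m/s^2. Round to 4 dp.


We use the deep-water celerity formula:
C = g * T / (2 * pi)
C = 9.81 * 3.56 / (2 * 3.14159...)
C = 34.923600 / 6.283185
C = 5.5583 m/s

5.5583


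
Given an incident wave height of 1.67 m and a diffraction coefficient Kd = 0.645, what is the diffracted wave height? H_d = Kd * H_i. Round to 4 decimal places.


H_d = Kd * H_i
H_d = 0.645 * 1.67
H_d = 1.0772 m

1.0772


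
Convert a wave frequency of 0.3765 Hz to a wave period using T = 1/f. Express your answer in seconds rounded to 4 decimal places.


T = 1 / f
T = 1 / 0.3765
T = 2.6560 s

2.6560


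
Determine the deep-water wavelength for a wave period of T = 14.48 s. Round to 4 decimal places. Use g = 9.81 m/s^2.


L0 = g * T^2 / (2 * pi)
L0 = 9.81 * 14.48^2 / (2 * pi)
L0 = 9.81 * 209.6704 / 6.28319
L0 = 2056.8666 / 6.28319
L0 = 327.3605 m

327.3605


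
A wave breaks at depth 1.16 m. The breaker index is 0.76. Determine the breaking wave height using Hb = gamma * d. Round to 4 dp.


Hb = gamma * d
Hb = 0.76 * 1.16
Hb = 0.8816 m

0.8816


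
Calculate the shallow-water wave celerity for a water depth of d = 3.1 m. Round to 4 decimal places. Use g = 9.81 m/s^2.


Using the shallow-water approximation:
C = sqrt(g * d) = sqrt(9.81 * 3.1)
C = sqrt(30.4110)
C = 5.5146 m/s

5.5146


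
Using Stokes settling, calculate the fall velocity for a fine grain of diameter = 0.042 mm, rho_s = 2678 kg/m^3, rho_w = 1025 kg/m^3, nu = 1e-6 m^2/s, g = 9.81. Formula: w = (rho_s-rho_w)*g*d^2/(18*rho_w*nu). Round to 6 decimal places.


w = (rho_s - rho_w) * g * d^2 / (18 * rho_w * nu)
d = 0.042 mm = 0.000042 m
rho_s - rho_w = 2678 - 1025 = 1653
Numerator = 1653 * 9.81 * (0.000042)^2 = 0.000028604901
Denominator = 18 * 1025 * 1e-6 = 0.018450
w = 0.001550 m/s

0.001550


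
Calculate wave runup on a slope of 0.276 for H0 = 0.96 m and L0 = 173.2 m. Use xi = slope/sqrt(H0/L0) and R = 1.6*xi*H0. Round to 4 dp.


xi = slope / sqrt(H0/L0)
H0/L0 = 0.96/173.2 = 0.005543
sqrt(0.005543) = 0.074449
xi = 0.276 / 0.074449 = 3.707212
R = 1.6 * xi * H0 = 1.6 * 3.707212 * 0.96
R = 5.6943 m

5.6943


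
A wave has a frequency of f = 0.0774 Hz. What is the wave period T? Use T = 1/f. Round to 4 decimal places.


T = 1 / f
T = 1 / 0.0774
T = 12.9199 s

12.9199


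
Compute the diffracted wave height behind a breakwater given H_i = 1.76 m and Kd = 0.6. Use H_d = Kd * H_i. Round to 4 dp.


H_d = Kd * H_i
H_d = 0.6 * 1.76
H_d = 1.0560 m

1.0560


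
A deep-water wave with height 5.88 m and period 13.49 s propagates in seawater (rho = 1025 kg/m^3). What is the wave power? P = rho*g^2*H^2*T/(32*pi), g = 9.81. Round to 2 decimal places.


P = rho * g^2 * H^2 * T / (32 * pi)
P = 1025 * 9.81^2 * 5.88^2 * 13.49 / (32 * pi)
P = 1025 * 96.2361 * 34.5744 * 13.49 / 100.53096
P = 457644.90 W/m

457644.90


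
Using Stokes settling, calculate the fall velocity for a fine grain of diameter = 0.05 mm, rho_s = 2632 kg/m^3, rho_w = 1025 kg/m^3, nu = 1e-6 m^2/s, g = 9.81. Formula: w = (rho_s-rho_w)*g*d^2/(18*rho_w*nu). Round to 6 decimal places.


w = (rho_s - rho_w) * g * d^2 / (18 * rho_w * nu)
d = 0.05 mm = 0.000050 m
rho_s - rho_w = 2632 - 1025 = 1607
Numerator = 1607 * 9.81 * (0.000050)^2 = 0.000039411675
Denominator = 18 * 1025 * 1e-6 = 0.018450
w = 0.002136 m/s

0.002136


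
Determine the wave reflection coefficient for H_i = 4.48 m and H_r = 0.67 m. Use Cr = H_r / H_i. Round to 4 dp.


Cr = H_r / H_i
Cr = 0.67 / 4.48
Cr = 0.1496

0.1496


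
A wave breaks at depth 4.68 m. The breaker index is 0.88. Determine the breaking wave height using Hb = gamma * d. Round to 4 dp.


Hb = gamma * d
Hb = 0.88 * 4.68
Hb = 4.1184 m

4.1184


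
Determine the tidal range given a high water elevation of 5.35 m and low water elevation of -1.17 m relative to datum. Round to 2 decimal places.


Tidal range = High water - Low water
Tidal range = 5.35 - (-1.17)
Tidal range = 6.52 m

6.52


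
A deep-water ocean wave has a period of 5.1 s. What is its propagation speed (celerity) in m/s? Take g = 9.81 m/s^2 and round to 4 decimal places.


We use the deep-water celerity formula:
C = g * T / (2 * pi)
C = 9.81 * 5.1 / (2 * 3.14159...)
C = 50.031000 / 6.283185
C = 7.9627 m/s

7.9627


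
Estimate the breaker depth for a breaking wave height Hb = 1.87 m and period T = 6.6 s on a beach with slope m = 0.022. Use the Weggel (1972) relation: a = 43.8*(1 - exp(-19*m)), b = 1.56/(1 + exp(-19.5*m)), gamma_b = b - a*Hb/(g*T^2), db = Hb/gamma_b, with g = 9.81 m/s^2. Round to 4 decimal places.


a = 43.8 * (1 - exp(-19 * m))
exp(-19 * 0.022) = exp(-0.4180) = 0.658362
a = 43.8 * (1 - 0.658362) = 14.963734
b = 1.56 / (1 + exp(-19.5 * m))
exp(-19.5 * 0.022) = exp(-0.4290) = 0.651160
b = 1.56 / (1 + 0.651160) = 0.944790
Hb / (g * T^2) = 1.87 / (9.81 * 6.6^2) = 1.87 / 427.3236 = 0.00437607
gamma_b = b - a * Hb/(g*T^2) = 0.944790 - 14.963734 * 0.00437607 = 0.879308
db = Hb / gamma_b = 1.87 / 0.879308
db = 2.1267 m

2.1267


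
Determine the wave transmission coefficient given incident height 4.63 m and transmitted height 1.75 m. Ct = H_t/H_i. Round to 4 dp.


Ct = H_t / H_i
Ct = 1.75 / 4.63
Ct = 0.3780

0.3780


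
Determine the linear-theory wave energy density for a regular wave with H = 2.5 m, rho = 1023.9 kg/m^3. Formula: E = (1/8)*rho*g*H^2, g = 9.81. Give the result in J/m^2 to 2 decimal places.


E = (1/8) * rho * g * H^2
E = (1/8) * 1023.9 * 9.81 * 2.5^2
E = 0.125 * 1023.9 * 9.81 * 6.2500
E = 7847.23 J/m^2

7847.23


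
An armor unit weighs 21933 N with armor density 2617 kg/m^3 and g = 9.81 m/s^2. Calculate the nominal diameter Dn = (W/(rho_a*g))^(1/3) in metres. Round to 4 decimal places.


V = W / (rho_a * g)
V = 21933 / (2617 * 9.81)
V = 21933 / 25672.77
V = 0.854329 m^3
Dn = V^(1/3) = 0.854329^(1/3)
Dn = 0.9489 m

0.9489


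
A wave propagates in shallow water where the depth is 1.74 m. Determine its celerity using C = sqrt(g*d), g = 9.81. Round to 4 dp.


Using the shallow-water approximation:
C = sqrt(g * d) = sqrt(9.81 * 1.74)
C = sqrt(17.0694)
C = 4.1315 m/s

4.1315


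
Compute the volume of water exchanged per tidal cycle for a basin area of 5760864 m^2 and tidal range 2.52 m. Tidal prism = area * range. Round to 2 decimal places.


Tidal prism = Area * Tidal range
P = 5760864 * 2.52
P = 14517377.28 m^3

14517377.28


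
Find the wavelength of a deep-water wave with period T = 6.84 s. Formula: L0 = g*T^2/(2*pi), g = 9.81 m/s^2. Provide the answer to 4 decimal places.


L0 = g * T^2 / (2 * pi)
L0 = 9.81 * 6.84^2 / (2 * pi)
L0 = 9.81 * 46.7856 / 6.28319
L0 = 458.9667 / 6.28319
L0 = 73.0468 m

73.0468


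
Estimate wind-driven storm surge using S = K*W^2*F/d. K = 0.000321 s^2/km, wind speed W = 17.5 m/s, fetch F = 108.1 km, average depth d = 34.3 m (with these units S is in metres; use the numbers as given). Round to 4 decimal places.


S = K * W^2 * F / d
W^2 = 17.5^2 = 306.25
S = 0.000321 * 306.25 * 108.1 / 34.3
Numerator = 0.000321 * 306.25 * 108.1 = 10.626906
S = 10.626906 / 34.3 = 0.3098 m

0.3098


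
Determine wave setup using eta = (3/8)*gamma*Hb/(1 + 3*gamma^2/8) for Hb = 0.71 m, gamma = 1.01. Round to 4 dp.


eta = (3/8) * gamma * Hb / (1 + 3*gamma^2/8)
Numerator = (3/8) * 1.01 * 0.71 = 0.268912
Denominator = 1 + 3*1.01^2/8 = 1 + 0.382538 = 1.382538
eta = 0.268912 / 1.382538
eta = 0.1945 m

0.1945


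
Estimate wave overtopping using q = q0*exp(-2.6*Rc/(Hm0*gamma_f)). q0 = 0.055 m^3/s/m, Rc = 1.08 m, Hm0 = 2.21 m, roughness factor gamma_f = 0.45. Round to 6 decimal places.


q = q0 * exp(-2.6 * Rc / (Hm0 * gamma_f))
Exponent = -2.6 * 1.08 / (2.21 * 0.45)
= -2.6 * 1.08 / 0.9945
= -2.823529
exp(-2.823529) = 0.059396
q = 0.055 * 0.059396
q = 0.003267 m^3/s/m

0.003267


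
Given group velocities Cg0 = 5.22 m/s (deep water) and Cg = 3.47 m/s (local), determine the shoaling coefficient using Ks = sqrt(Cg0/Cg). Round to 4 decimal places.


Ks = sqrt(Cg0 / Cg)
Ks = sqrt(5.22 / 3.47)
Ks = sqrt(1.5043)
Ks = 1.2265

1.2265


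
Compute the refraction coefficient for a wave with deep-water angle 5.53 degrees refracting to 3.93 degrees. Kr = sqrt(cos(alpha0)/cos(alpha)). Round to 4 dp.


Kr = sqrt(cos(alpha0) / cos(alpha))
cos(5.53) = 0.995346
cos(3.93) = 0.997649
Kr = sqrt(0.995346 / 0.997649)
Kr = sqrt(0.997692)
Kr = 0.9988

0.9988


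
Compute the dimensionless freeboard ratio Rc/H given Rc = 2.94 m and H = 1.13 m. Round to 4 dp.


Relative freeboard = Rc / H
= 2.94 / 1.13
= 2.6018

2.6018


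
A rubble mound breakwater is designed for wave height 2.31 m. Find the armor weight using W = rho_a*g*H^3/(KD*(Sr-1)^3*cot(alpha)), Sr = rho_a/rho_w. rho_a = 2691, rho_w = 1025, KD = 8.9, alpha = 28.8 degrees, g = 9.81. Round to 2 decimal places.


Sr = rho_a / rho_w = 2691 / 1025 = 2.625366
(Sr - 1) = 1.625366
(Sr - 1)^3 = 4.293915
cot(28.8) = 1 / tan(28.8) = 1 / 0.549755 = 1.818993
Numerator = 2691 * 9.81 * 2.31^3 = 325400.8214
Denominator = 8.9 * 4.293915 * 1.818993 = 69.514354
W = 325400.8214 / 69.514354
W = 4681.06 N

4681.06


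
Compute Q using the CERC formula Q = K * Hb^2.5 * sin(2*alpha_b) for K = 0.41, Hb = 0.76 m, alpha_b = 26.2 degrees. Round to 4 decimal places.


Q = K * Hb^2.5 * sin(2 * alpha_b)
Hb^2.5 = 0.76^2.5 = 0.503540
sin(2 * 26.2) = sin(52.4) = 0.792290
Q = 0.41 * 0.503540 * 0.792290
Q = 0.1636 m^3/s

0.1636


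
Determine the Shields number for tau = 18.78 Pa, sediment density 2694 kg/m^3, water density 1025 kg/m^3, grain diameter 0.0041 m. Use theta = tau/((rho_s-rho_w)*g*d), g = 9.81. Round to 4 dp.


theta = tau / ((rho_s - rho_w) * g * d)
rho_s - rho_w = 2694 - 1025 = 1669
Denominator = 1669 * 9.81 * 0.0041 = 67.128849
theta = 18.78 / 67.128849
theta = 0.2798

0.2798


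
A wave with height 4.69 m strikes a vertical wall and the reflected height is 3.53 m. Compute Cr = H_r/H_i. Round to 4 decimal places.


Cr = H_r / H_i
Cr = 3.53 / 4.69
Cr = 0.7527

0.7527


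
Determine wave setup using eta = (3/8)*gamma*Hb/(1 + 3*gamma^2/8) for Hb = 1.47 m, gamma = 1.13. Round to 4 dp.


eta = (3/8) * gamma * Hb / (1 + 3*gamma^2/8)
Numerator = (3/8) * 1.13 * 1.47 = 0.622912
Denominator = 1 + 3*1.13^2/8 = 1 + 0.478838 = 1.478838
eta = 0.622912 / 1.478838
eta = 0.4212 m

0.4212


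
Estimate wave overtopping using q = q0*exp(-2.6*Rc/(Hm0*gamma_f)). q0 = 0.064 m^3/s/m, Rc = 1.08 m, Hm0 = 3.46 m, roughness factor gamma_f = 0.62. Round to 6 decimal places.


q = q0 * exp(-2.6 * Rc / (Hm0 * gamma_f))
Exponent = -2.6 * 1.08 / (3.46 * 0.62)
= -2.6 * 1.08 / 2.1452
= -1.308969
exp(-1.308969) = 0.270098
q = 0.064 * 0.270098
q = 0.017286 m^3/s/m

0.017286


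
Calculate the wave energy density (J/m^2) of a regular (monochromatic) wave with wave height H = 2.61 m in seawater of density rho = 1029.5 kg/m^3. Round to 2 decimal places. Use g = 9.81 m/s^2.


E = (1/8) * rho * g * H^2
E = (1/8) * 1029.5 * 9.81 * 2.61^2
E = 0.125 * 1029.5 * 9.81 * 6.8121
E = 8599.76 J/m^2

8599.76


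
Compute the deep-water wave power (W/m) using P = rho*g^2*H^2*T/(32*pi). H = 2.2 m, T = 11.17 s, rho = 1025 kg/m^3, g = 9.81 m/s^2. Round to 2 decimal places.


P = rho * g^2 * H^2 * T / (32 * pi)
P = 1025 * 9.81^2 * 2.2^2 * 11.17 / (32 * pi)
P = 1025 * 96.2361 * 4.8400 * 11.17 / 100.53096
P = 53046.97 W/m

53046.97


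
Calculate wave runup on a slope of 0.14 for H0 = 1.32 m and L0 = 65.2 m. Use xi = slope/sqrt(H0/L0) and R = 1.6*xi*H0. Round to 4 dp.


xi = slope / sqrt(H0/L0)
H0/L0 = 1.32/65.2 = 0.020245
sqrt(0.020245) = 0.142286
xi = 0.14 / 0.142286 = 0.983932
R = 1.6 * xi * H0 = 1.6 * 0.983932 * 1.32
R = 2.0781 m

2.0781


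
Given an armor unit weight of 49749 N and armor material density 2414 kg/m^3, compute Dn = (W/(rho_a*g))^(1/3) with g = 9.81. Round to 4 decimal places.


V = W / (rho_a * g)
V = 49749 / (2414 * 9.81)
V = 49749 / 23681.34
V = 2.100768 m^3
Dn = V^(1/3) = 2.100768^(1/3)
Dn = 1.2807 m

1.2807


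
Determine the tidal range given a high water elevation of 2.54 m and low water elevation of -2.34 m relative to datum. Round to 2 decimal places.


Tidal range = High water - Low water
Tidal range = 2.54 - (-2.34)
Tidal range = 4.88 m

4.88


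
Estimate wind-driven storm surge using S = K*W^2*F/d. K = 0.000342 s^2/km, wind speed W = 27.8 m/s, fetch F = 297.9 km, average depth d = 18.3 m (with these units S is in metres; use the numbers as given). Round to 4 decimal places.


S = K * W^2 * F / d
W^2 = 27.8^2 = 772.84
S = 0.000342 * 772.84 * 297.9 / 18.3
Numerator = 0.000342 * 772.84 * 297.9 = 78.738330
S = 78.738330 / 18.3 = 4.3026 m

4.3026


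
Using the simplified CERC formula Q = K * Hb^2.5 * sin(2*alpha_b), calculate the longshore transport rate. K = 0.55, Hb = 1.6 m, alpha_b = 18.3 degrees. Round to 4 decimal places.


Q = K * Hb^2.5 * sin(2 * alpha_b)
Hb^2.5 = 1.6^2.5 = 3.238172
sin(2 * 18.3) = sin(36.6) = 0.596225
Q = 0.55 * 3.238172 * 0.596225
Q = 1.0619 m^3/s

1.0619


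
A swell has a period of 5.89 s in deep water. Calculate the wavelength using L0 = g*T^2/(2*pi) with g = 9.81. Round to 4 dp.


L0 = g * T^2 / (2 * pi)
L0 = 9.81 * 5.89^2 / (2 * pi)
L0 = 9.81 * 34.6921 / 6.28319
L0 = 340.3295 / 6.28319
L0 = 54.1651 m

54.1651


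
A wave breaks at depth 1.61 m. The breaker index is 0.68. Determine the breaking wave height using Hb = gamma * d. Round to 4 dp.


Hb = gamma * d
Hb = 0.68 * 1.61
Hb = 1.0948 m

1.0948


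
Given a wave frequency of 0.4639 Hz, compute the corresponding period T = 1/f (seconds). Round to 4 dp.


T = 1 / f
T = 1 / 0.4639
T = 2.1556 s

2.1556


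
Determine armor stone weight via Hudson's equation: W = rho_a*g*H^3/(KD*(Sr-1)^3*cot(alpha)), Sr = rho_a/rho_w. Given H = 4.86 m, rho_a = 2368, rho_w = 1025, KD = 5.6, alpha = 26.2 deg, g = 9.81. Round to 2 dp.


Sr = rho_a / rho_w = 2368 / 1025 = 2.310244
(Sr - 1) = 1.310244
(Sr - 1)^3 = 2.249347
cot(26.2) = 1 / tan(26.2) = 1 / 0.492061 = 2.032268
Numerator = 2368 * 9.81 * 4.86^3 = 2666610.0602
Denominator = 5.6 * 2.249347 * 2.032268 = 25.599149
W = 2666610.0602 / 25.599149
W = 104167.92 N

104167.92


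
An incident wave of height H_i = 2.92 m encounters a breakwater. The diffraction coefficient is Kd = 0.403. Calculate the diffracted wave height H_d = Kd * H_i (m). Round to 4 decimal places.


H_d = Kd * H_i
H_d = 0.403 * 2.92
H_d = 1.1768 m

1.1768


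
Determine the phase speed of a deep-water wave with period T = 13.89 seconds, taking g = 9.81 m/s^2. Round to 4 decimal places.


We use the deep-water celerity formula:
C = g * T / (2 * pi)
C = 9.81 * 13.89 / (2 * 3.14159...)
C = 136.260900 / 6.283185
C = 21.6866 m/s

21.6866


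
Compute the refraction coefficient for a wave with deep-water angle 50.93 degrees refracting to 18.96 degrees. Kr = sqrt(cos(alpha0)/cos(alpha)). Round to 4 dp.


Kr = sqrt(cos(alpha0) / cos(alpha))
cos(50.93) = 0.630269
cos(18.96) = 0.945746
Kr = sqrt(0.630269 / 0.945746)
Kr = sqrt(0.666426)
Kr = 0.8163

0.8163


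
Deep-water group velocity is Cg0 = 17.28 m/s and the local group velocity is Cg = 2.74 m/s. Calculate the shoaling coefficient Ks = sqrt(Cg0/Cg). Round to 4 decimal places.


Ks = sqrt(Cg0 / Cg)
Ks = sqrt(17.28 / 2.74)
Ks = sqrt(6.3066)
Ks = 2.5113

2.5113


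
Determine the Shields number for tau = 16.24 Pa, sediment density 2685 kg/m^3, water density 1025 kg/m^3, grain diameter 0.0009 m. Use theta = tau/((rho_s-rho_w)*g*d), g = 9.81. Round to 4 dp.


theta = tau / ((rho_s - rho_w) * g * d)
rho_s - rho_w = 2685 - 1025 = 1660
Denominator = 1660 * 9.81 * 0.0009 = 14.656140
theta = 16.24 / 14.656140
theta = 1.1081

1.1081


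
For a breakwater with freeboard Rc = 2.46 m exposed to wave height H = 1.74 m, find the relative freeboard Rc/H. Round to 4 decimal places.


Relative freeboard = Rc / H
= 2.46 / 1.74
= 1.4138

1.4138


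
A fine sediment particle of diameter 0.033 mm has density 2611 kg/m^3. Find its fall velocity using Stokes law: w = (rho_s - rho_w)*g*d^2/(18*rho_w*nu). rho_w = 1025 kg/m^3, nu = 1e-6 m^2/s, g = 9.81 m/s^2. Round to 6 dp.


w = (rho_s - rho_w) * g * d^2 / (18 * rho_w * nu)
d = 0.033 mm = 0.000033 m
rho_s - rho_w = 2611 - 1025 = 1586
Numerator = 1586 * 9.81 * (0.000033)^2 = 0.000016943381
Denominator = 18 * 1025 * 1e-6 = 0.018450
w = 0.000918 m/s

0.000918


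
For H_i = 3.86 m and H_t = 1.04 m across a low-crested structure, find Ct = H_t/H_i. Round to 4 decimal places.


Ct = H_t / H_i
Ct = 1.04 / 3.86
Ct = 0.2694

0.2694


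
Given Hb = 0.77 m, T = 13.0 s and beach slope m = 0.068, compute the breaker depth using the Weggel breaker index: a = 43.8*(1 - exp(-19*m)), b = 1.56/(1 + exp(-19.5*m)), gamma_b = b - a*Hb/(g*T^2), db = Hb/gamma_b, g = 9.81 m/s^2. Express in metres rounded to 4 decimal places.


a = 43.8 * (1 - exp(-19 * m))
exp(-19 * 0.068) = exp(-1.2920) = 0.274721
a = 43.8 * (1 - 0.274721) = 31.767229
b = 1.56 / (1 + exp(-19.5 * m))
exp(-19.5 * 0.068) = exp(-1.3260) = 0.265537
b = 1.56 / (1 + 0.265537) = 1.232678
Hb / (g * T^2) = 0.77 / (9.81 * 13.0^2) = 0.77 / 1657.8900 = 0.00046445
gamma_b = b - a * Hb/(g*T^2) = 1.232678 - 31.767229 * 0.00046445 = 1.217924
db = Hb / gamma_b = 0.77 / 1.217924
db = 0.6322 m

0.6322
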